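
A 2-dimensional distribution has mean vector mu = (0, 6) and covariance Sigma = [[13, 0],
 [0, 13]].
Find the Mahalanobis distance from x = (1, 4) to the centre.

Step 1 — centre the observation: (x - mu) = (1, -2).

Step 2 — invert Sigma. det(Sigma) = 13·13 - (0)² = 169.
  Sigma^{-1} = (1/det) · [[d, -b], [-b, a]] = [[0.0769, 0],
 [0, 0.0769]].

Step 3 — form the quadratic (x - mu)^T · Sigma^{-1} · (x - mu):
  Sigma^{-1} · (x - mu) = (0.0769, -0.1538).
  (x - mu)^T · [Sigma^{-1} · (x - mu)] = (1)·(0.0769) + (-2)·(-0.1538) = 0.3846.

Step 4 — take square root: d = √(0.3846) ≈ 0.6202.

d(x, mu) = √(0.3846) ≈ 0.6202


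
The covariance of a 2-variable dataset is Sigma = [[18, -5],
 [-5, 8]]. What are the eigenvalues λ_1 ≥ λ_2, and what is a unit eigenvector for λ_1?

Step 1 — characteristic polynomial of 2×2 Sigma:
  det(Sigma - λI) = λ² - trace · λ + det = 0.
  trace = 18 + 8 = 26, det = 18·8 - (-5)² = 119.
Step 2 — discriminant:
  Δ = trace² - 4·det = 676 - 476 = 200.
Step 3 — eigenvalues:
  λ = (trace ± √Δ)/2 = (26 ± 14.1421)/2,
  λ_1 = 20.0711,  λ_2 = 5.9289.

Step 4 — unit eigenvector for λ_1: solve (Sigma - λ_1 I)v = 0. First row:
  (18 - 20.0711)·v_x + (-5)·v_y = 0, i.e. (-2.0711)·v_x + (-5)·v_y = 0,
  so v ∝ (b, λ_1 - a) = (-5, 2.0711); multiply by -1 so the first entry is positive: u = (5, -2.0711).
  ||u|| = √((5)² + (-2.0711)²) = √(29.2893) ≈ 5.412,
  v_1 = u/||u|| ≈ (0.9239, -0.3827) (||v_1|| = 1).

λ_1 = 20.0711,  λ_2 = 5.9289;  v_1 ≈ (0.9239, -0.3827)


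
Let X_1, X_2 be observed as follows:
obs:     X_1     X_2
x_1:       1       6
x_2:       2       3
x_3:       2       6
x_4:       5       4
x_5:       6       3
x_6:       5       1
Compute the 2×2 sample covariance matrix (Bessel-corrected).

Step 1 — column means:
  mean(X_1) = (1 + 2 + 2 + 5 + 6 + 5) / 6 = 21/6 = 3.5
  mean(X_2) = (6 + 3 + 6 + 4 + 3 + 1) / 6 = 23/6 = 3.8333

Step 2 — sample covariance S[i,j] = (1/(n-1)) · Σ_k (x_{k,i} - mean_i) · (x_{k,j} - mean_j), with n-1 = 5.
  S[X_1,X_1] = ((-2.5)·(-2.5) + (-1.5)·(-1.5) + (-1.5)·(-1.5) + (1.5)·(1.5) + (2.5)·(2.5) + (1.5)·(1.5)) / 5 = 21.5/5 = 4.3
  S[X_1,X_2] = ((-2.5)·(2.1667) + (-1.5)·(-0.8333) + (-1.5)·(2.1667) + (1.5)·(0.1667) + (2.5)·(-0.8333) + (1.5)·(-2.8333)) / 5 = -13.5/5 = -2.7
  S[X_2,X_2] = ((2.1667)·(2.1667) + (-0.8333)·(-0.8333) + (2.1667)·(2.1667) + (0.1667)·(0.1667) + (-0.8333)·(-0.8333) + (-2.8333)·(-2.8333)) / 5 = 18.8333/5 = 3.7667

S is symmetric (S[j,i] = S[i,j]). Assembling:

S = [[4.3, -2.7],
 [-2.7, 3.7667]]


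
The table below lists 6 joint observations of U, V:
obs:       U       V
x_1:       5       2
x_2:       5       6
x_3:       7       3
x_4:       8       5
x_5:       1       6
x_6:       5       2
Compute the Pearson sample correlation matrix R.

Step 1 — column means:
  mean(U) = (5 + 5 + 7 + 8 + 1 + 5) / 6 = 31/6 = 5.1667
  mean(V) = (2 + 6 + 3 + 5 + 6 + 2) / 6 = 24/6 = 4

Step 2 — sample variances and covariances s[i,j] = (1/(n-1)) · Σ_k (x_{k,i} - mean_i) · (x_{k,j} - mean_j), with n-1 = 5:
  s[U,U] = ((-0.1667)·(-0.1667) + (-0.1667)·(-0.1667) + (1.8333)·(1.8333) + (2.8333)·(2.8333) + (-4.1667)·(-4.1667) + (-0.1667)·(-0.1667)) / 5 = 28.8333/5 = 5.7667
  s[U,V] = ((-0.1667)·(-2) + (-0.1667)·(2) + (1.8333)·(-1) + (2.8333)·(1) + (-4.1667)·(2) + (-0.1667)·(-2)) / 5 = -7/5 = -1.4
  s[V,V] = ((-2)·(-2) + (2)·(2) + (-1)·(-1) + (1)·(1) + (2)·(2) + (-2)·(-2)) / 5 = 18/5 = 3.6
  Sample standard deviations s_i = √(s[i,i]):
  s(U) = √(5.7667) = 2.4014
  s(V) = √(3.6) = 1.8974

Step 3 — r_{ij} = s_{ij} / (s_i · s_j):
  r[U,U] = 1 (diagonal).
  r[U,V] = -1.4 / (2.4014 · 1.8974) = -1.4 / 4.5563 = -0.3073
  r[V,V] = 1 (diagonal).

R is symmetric with unit diagonal. Assembling:

R = [[1, -0.3073],
 [-0.3073, 1]]


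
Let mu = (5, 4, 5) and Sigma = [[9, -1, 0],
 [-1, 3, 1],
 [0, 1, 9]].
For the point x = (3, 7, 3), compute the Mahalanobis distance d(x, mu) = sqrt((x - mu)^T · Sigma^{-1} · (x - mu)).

Step 1 — centre the observation: (x - mu) = (-2, 3, -2).

Step 2 — invert Sigma (cofactor / det for 3×3, or solve directly):
  Sigma^{-1} = [[0.1156, 0.04, -0.0044],
 [0.04, 0.36, -0.04],
 [-0.0044, -0.04, 0.1156]].

Step 3 — form the quadratic (x - mu)^T · Sigma^{-1} · (x - mu):
  Sigma^{-1} · (x - mu) = (-0.1022, 1.08, -0.3422).
  (x - mu)^T · [Sigma^{-1} · (x - mu)] = (-2)·(-0.1022) + (3)·(1.08) + (-2)·(-0.3422) = 4.1289.

Step 4 — take square root: d = √(4.1289) ≈ 2.032.

d(x, mu) = √(4.1289) ≈ 2.032


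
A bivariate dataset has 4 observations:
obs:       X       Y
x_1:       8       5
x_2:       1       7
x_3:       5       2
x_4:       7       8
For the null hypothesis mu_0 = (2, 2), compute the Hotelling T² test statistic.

Step 1 — sample mean vector:
  mean(X) = (8 + 1 + 5 + 7) / 4 = 21/4 = 5.25
  mean(Y) = (5 + 7 + 2 + 8) / 4 = 22/4 = 5.5
  x̄ = (5.25, 5.5),  deviation x̄ - mu_0 = (5.25, 5.5) - (2, 2) = (3.25, 3.5).

Step 2 — sample covariance matrix, S[i,j] = (1/(n-1)) · Σ_k (x_{k,i} - mean_i) · (x_{k,j} - mean_j), divisor n-1 = 3:
  S[X,X] = ((2.75)·(2.75) + (-4.25)·(-4.25) + (-0.25)·(-0.25) + (1.75)·(1.75)) / 3 = 28.75/3 = 9.5833
  S[X,Y] = ((2.75)·(-0.5) + (-4.25)·(1.5) + (-0.25)·(-3.5) + (1.75)·(2.5)) / 3 = -2.5/3 = -0.8333
  S[Y,Y] = ((-0.5)·(-0.5) + (1.5)·(1.5) + (-3.5)·(-3.5) + (2.5)·(2.5)) / 3 = 21/3 = 7
  S = [[9.5833, -0.8333],
 [-0.8333, 7]].

Step 3 — invert S. det(S) = 9.5833·7 - (-0.8333)² = 66.3889.
  S^{-1} = (1/det) · [[d, -b], [-b, a]] = [[0.1054, 0.0126],
 [0.0126, 0.1444]].

Step 4 — quadratic form (x̄ - mu_0)^T · S^{-1} · (x̄ - mu_0):
  S^{-1} · (x̄ - mu_0) = (0.3866, 0.546),
  (x̄ - mu_0)^T · [...] = (3.25)·(0.3866) + (3.5)·(0.546) = 3.1676.

Step 5 — scale by n: T² = 4 · 3.1676 = 12.6703.

T² ≈ 12.6703


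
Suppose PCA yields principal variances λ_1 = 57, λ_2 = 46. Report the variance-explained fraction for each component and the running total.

Step 1 — total variance = trace(Sigma) = Σ λ_i = 57 + 46 = 103.

Step 2 — fraction explained by component i = λ_i / Σ λ:
  PC1: 57/103 = 0.5534
  PC2: 46/103 = 0.4466

Step 3 — cumulative fraction after k components = (λ_1 + ... + λ_k) / Σ λ:
  k = 1: 57/103 = 0.5534
  k = 2: (57 + 46)/103 = 103/103 = 1

Summary (fraction, with percent):

explained: PC1 0.5534 (55.34%), PC2 0.4466 (44.66%);  cumulative: 0.5534, 1


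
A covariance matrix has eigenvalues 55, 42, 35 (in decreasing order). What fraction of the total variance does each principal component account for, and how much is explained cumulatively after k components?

Step 1 — total variance = trace(Sigma) = Σ λ_i = 55 + 42 + 35 = 132.

Step 2 — fraction explained by component i = λ_i / Σ λ:
  PC1: 55/132 = 0.4167
  PC2: 42/132 = 0.3182
  PC3: 35/132 = 0.2652

Step 3 — cumulative fraction after k components = (λ_1 + ... + λ_k) / Σ λ:
  k = 1: 55/132 = 0.4167
  k = 2: (55 + 42)/132 = 97/132 = 0.7348
  k = 3: (55 + 42 + 35)/132 = 132/132 = 1

Summary (fraction, with percent):

explained: PC1 0.4167 (41.67%), PC2 0.3182 (31.82%), PC3 0.2652 (26.52%);  cumulative: 0.4167, 0.7348, 1


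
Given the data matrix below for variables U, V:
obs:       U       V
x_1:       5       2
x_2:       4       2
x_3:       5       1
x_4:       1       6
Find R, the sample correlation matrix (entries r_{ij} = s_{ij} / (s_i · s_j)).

Step 1 — column means:
  mean(U) = (5 + 4 + 5 + 1) / 4 = 15/4 = 3.75
  mean(V) = (2 + 2 + 1 + 6) / 4 = 11/4 = 2.75

Step 2 — sample variances and covariances s[i,j] = (1/(n-1)) · Σ_k (x_{k,i} - mean_i) · (x_{k,j} - mean_j), with n-1 = 3:
  s[U,U] = ((1.25)·(1.25) + (0.25)·(0.25) + (1.25)·(1.25) + (-2.75)·(-2.75)) / 3 = 10.75/3 = 3.5833
  s[U,V] = ((1.25)·(-0.75) + (0.25)·(-0.75) + (1.25)·(-1.75) + (-2.75)·(3.25)) / 3 = -12.25/3 = -4.0833
  s[V,V] = ((-0.75)·(-0.75) + (-0.75)·(-0.75) + (-1.75)·(-1.75) + (3.25)·(3.25)) / 3 = 14.75/3 = 4.9167
  Sample standard deviations s_i = √(s[i,i]):
  s(U) = √(3.5833) = 1.893
  s(V) = √(4.9167) = 2.2174

Step 3 — r_{ij} = s_{ij} / (s_i · s_j):
  r[U,U] = 1 (diagonal).
  r[U,V] = -4.0833 / (1.893 · 2.2174) = -4.0833 / 4.1974 = -0.9728
  r[V,V] = 1 (diagonal).

R is symmetric with unit diagonal. Assembling:

R = [[1, -0.9728],
 [-0.9728, 1]]


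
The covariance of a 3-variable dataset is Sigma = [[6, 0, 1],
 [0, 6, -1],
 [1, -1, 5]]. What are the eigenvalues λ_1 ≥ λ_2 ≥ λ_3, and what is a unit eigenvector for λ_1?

Step 1 — characteristic polynomial p(λ) = det(λI - Sigma) = λ³ - tr·λ² + c_1·λ - det, where tr = trace, c_1 = sum of the principal 2×2 minors, det = det(Sigma):
  tr = 6 + 6 + 5 = 17,
  c_1 = (6·6 - (0)²) + (6·5 - (1)²) + (6·5 - (-1)²) = 36 + 29 + 29 = 94,
  det = 6·(6·5 - (-1)²) - (0)·((0)·5 - (-1)·(1)) + (1)·((0)·(-1) - 6·(1)) = 6·(29) - (0)·(1) + (1)·(-6) = 168.
  So p(λ) = λ³ - 17λ² + 94λ - 168.
Step 2 — look for an integer root (rational root theorem: any rational root is an integer divisor of 168). Testing λ = 4:
  p(4) = 64 - 272 + 376 - 168 = 0  ✓
  Dividing out (λ - 4): p(λ) = (λ - 4)(λ² - 13λ + 42).
Step 3 — remaining eigenvalues from the quadratic λ² - 13λ + 42 = 0:
  Δ = 13² - 4·42 = 169 - 168 = 1,  λ = (13 ± √1)/2 = (13 ± 1)/2 = 7 or 6.
  Sorted: λ_1 = 7,  λ_2 = 6,  λ_3 = 4  (check: sum = 17 = tr ✓).

Step 4 — unit eigenvector for λ_1 = 7: v spans the null space of (Sigma - λ_1 I), whose rows are
  r_1 = (-1, 0, 1),  r_2 = (0, -1, -1),  r_3 = (1, -1, -2).
  v is orthogonal to every row, so take v ∝ r_1 × r_2 = ((0)·(-1) - (1)·(-1), (1)·(0) - (-1)·(-1), (-1)·(-1) - (0)·(0)) = (1, -1, 1).
  Let u = (1, -1, 1).
  ||u|| = √((1)² + (-1)² + (1)²) = √(3) ≈ 1.7321,  v_1 = u/||u|| ≈ (0.5774, -0.5774, 0.5774) (||v_1|| = 1).

λ_1 = 7,  λ_2 = 6,  λ_3 = 4;  v_1 ≈ (0.5774, -0.5774, 0.5774)


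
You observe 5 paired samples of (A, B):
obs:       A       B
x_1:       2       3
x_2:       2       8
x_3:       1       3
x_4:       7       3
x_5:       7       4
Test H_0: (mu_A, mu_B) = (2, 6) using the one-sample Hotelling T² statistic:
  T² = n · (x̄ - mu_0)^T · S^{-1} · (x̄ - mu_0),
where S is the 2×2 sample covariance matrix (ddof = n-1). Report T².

Step 1 — sample mean vector:
  mean(A) = (2 + 2 + 1 + 7 + 7) / 5 = 19/5 = 3.8
  mean(B) = (3 + 8 + 3 + 3 + 4) / 5 = 21/5 = 4.2
  x̄ = (3.8, 4.2),  deviation x̄ - mu_0 = (3.8, 4.2) - (2, 6) = (1.8, -1.8).

Step 2 — sample covariance matrix, S[i,j] = (1/(n-1)) · Σ_k (x_{k,i} - mean_i) · (x_{k,j} - mean_j), divisor n-1 = 4:
  S[A,A] = ((-1.8)·(-1.8) + (-1.8)·(-1.8) + (-2.8)·(-2.8) + (3.2)·(3.2) + (3.2)·(3.2)) / 4 = 34.8/4 = 8.7
  S[A,B] = ((-1.8)·(-1.2) + (-1.8)·(3.8) + (-2.8)·(-1.2) + (3.2)·(-1.2) + (3.2)·(-0.2)) / 4 = -5.8/4 = -1.45
  S[B,B] = ((-1.2)·(-1.2) + (3.8)·(3.8) + (-1.2)·(-1.2) + (-1.2)·(-1.2) + (-0.2)·(-0.2)) / 4 = 18.8/4 = 4.7
  S = [[8.7, -1.45],
 [-1.45, 4.7]].

Step 3 — invert S. det(S) = 8.7·4.7 - (-1.45)² = 38.7875.
  S^{-1} = (1/det) · [[d, -b], [-b, a]] = [[0.1212, 0.0374],
 [0.0374, 0.2243]].

Step 4 — quadratic form (x̄ - mu_0)^T · S^{-1} · (x̄ - mu_0):
  S^{-1} · (x̄ - mu_0) = (0.1508, -0.3364),
  (x̄ - mu_0)^T · [...] = (1.8)·(0.1508) + (-1.8)·(-0.3364) = 0.8771.

Step 5 — scale by n: T² = 5 · 0.8771 = 4.3854.

T² ≈ 4.3854


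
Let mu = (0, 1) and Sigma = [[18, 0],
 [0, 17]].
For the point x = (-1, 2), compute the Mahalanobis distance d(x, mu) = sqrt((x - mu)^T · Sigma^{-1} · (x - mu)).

Step 1 — centre the observation: (x - mu) = (-1, 1).

Step 2 — invert Sigma. det(Sigma) = 18·17 - (0)² = 306.
  Sigma^{-1} = (1/det) · [[d, -b], [-b, a]] = [[0.0556, 0],
 [0, 0.0588]].

Step 3 — form the quadratic (x - mu)^T · Sigma^{-1} · (x - mu):
  Sigma^{-1} · (x - mu) = (-0.0556, 0.0588).
  (x - mu)^T · [Sigma^{-1} · (x - mu)] = (-1)·(-0.0556) + (1)·(0.0588) = 0.1144.

Step 4 — take square root: d = √(0.1144) ≈ 0.3382.

d(x, mu) = √(0.1144) ≈ 0.3382


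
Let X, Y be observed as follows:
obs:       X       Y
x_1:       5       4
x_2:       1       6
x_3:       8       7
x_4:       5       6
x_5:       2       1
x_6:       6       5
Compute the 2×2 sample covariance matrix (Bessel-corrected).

Step 1 — column means:
  mean(X) = (5 + 1 + 8 + 5 + 2 + 6) / 6 = 27/6 = 4.5
  mean(Y) = (4 + 6 + 7 + 6 + 1 + 5) / 6 = 29/6 = 4.8333

Step 2 — sample covariance S[i,j] = (1/(n-1)) · Σ_k (x_{k,i} - mean_i) · (x_{k,j} - mean_j), with n-1 = 5.
  S[X,X] = ((0.5)·(0.5) + (-3.5)·(-3.5) + (3.5)·(3.5) + (0.5)·(0.5) + (-2.5)·(-2.5) + (1.5)·(1.5)) / 5 = 33.5/5 = 6.7
  S[X,Y] = ((0.5)·(-0.8333) + (-3.5)·(1.1667) + (3.5)·(2.1667) + (0.5)·(1.1667) + (-2.5)·(-3.8333) + (1.5)·(0.1667)) / 5 = 13.5/5 = 2.7
  S[Y,Y] = ((-0.8333)·(-0.8333) + (1.1667)·(1.1667) + (2.1667)·(2.1667) + (1.1667)·(1.1667) + (-3.8333)·(-3.8333) + (0.1667)·(0.1667)) / 5 = 22.8333/5 = 4.5667

S is symmetric (S[j,i] = S[i,j]). Assembling:

S = [[6.7, 2.7],
 [2.7, 4.5667]]


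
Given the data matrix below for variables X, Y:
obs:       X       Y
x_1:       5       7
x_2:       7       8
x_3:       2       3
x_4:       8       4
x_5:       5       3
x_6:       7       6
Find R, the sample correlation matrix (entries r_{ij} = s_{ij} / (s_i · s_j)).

Step 1 — column means:
  mean(X) = (5 + 7 + 2 + 8 + 5 + 7) / 6 = 34/6 = 5.6667
  mean(Y) = (7 + 8 + 3 + 4 + 3 + 6) / 6 = 31/6 = 5.1667

Step 2 — sample variances and covariances s[i,j] = (1/(n-1)) · Σ_k (x_{k,i} - mean_i) · (x_{k,j} - mean_j), with n-1 = 5:
  s[X,X] = ((-0.6667)·(-0.6667) + (1.3333)·(1.3333) + (-3.6667)·(-3.6667) + (2.3333)·(2.3333) + (-0.6667)·(-0.6667) + (1.3333)·(1.3333)) / 5 = 23.3333/5 = 4.6667
  s[X,Y] = ((-0.6667)·(1.8333) + (1.3333)·(2.8333) + (-3.6667)·(-2.1667) + (2.3333)·(-1.1667) + (-0.6667)·(-2.1667) + (1.3333)·(0.8333)) / 5 = 10.3333/5 = 2.0667
  s[Y,Y] = ((1.8333)·(1.8333) + (2.8333)·(2.8333) + (-2.1667)·(-2.1667) + (-1.1667)·(-1.1667) + (-2.1667)·(-2.1667) + (0.8333)·(0.8333)) / 5 = 22.8333/5 = 4.5667
  Sample standard deviations s_i = √(s[i,i]):
  s(X) = √(4.6667) = 2.1602
  s(Y) = √(4.5667) = 2.137

Step 3 — r_{ij} = s_{ij} / (s_i · s_j):
  r[X,X] = 1 (diagonal).
  r[X,Y] = 2.0667 / (2.1602 · 2.137) = 2.0667 / 4.6164 = 0.4477
  r[Y,Y] = 1 (diagonal).

R is symmetric with unit diagonal. Assembling:

R = [[1, 0.4477],
 [0.4477, 1]]


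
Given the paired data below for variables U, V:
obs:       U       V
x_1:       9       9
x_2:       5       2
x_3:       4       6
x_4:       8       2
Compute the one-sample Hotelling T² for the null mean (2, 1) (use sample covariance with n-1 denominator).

Step 1 — sample mean vector:
  mean(U) = (9 + 5 + 4 + 8) / 4 = 26/4 = 6.5
  mean(V) = (9 + 2 + 6 + 2) / 4 = 19/4 = 4.75
  x̄ = (6.5, 4.75),  deviation x̄ - mu_0 = (6.5, 4.75) - (2, 1) = (4.5, 3.75).

Step 2 — sample covariance matrix, S[i,j] = (1/(n-1)) · Σ_k (x_{k,i} - mean_i) · (x_{k,j} - mean_j), divisor n-1 = 3:
  S[U,U] = ((2.5)·(2.5) + (-1.5)·(-1.5) + (-2.5)·(-2.5) + (1.5)·(1.5)) / 3 = 17/3 = 5.6667
  S[U,V] = ((2.5)·(4.25) + (-1.5)·(-2.75) + (-2.5)·(1.25) + (1.5)·(-2.75)) / 3 = 7.5/3 = 2.5
  S[V,V] = ((4.25)·(4.25) + (-2.75)·(-2.75) + (1.25)·(1.25) + (-2.75)·(-2.75)) / 3 = 34.75/3 = 11.5833
  S = [[5.6667, 2.5],
 [2.5, 11.5833]].

Step 3 — invert S. det(S) = 5.6667·11.5833 - (2.5)² = 59.3889.
  S^{-1} = (1/det) · [[d, -b], [-b, a]] = [[0.195, -0.0421],
 [-0.0421, 0.0954]].

Step 4 — quadratic form (x̄ - mu_0)^T · S^{-1} · (x̄ - mu_0):
  S^{-1} · (x̄ - mu_0) = (0.7198, 0.1684),
  (x̄ - mu_0)^T · [...] = (4.5)·(0.7198) + (3.75)·(0.1684) = 3.8707.

Step 5 — scale by n: T² = 4 · 3.8707 = 15.4827.

T² ≈ 15.4827


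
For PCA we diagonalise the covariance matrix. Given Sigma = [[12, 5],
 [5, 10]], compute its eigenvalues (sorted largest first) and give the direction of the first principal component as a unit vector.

Step 1 — characteristic polynomial of 2×2 Sigma:
  det(Sigma - λI) = λ² - trace · λ + det = 0.
  trace = 12 + 10 = 22, det = 12·10 - (5)² = 95.
Step 2 — discriminant:
  Δ = trace² - 4·det = 484 - 380 = 104.
Step 3 — eigenvalues:
  λ = (trace ± √Δ)/2 = (22 ± 10.198)/2,
  λ_1 = 16.099,  λ_2 = 5.901.

Step 4 — unit eigenvector for λ_1: solve (Sigma - λ_1 I)v = 0. First row:
  (12 - 16.099)·v_x + (5)·v_y = 0, i.e. (-4.099)·v_x + (5)·v_y = 0,
  so v ∝ (b, λ_1 - a) = (5, 4.099) = u.
  ||u|| = √((5)² + (4.099)²) = √(41.802) ≈ 6.4654,
  v_1 = u/||u|| ≈ (0.7733, 0.634) (||v_1|| = 1).

λ_1 = 16.099,  λ_2 = 5.901;  v_1 ≈ (0.7733, 0.634)


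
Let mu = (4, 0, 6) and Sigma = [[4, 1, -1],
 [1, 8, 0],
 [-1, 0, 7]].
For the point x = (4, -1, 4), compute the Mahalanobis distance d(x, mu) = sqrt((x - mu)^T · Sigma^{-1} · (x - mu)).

Step 1 — centre the observation: (x - mu) = (0, -1, -2).

Step 2 — invert Sigma (cofactor / det for 3×3, or solve directly):
  Sigma^{-1} = [[0.2679, -0.0335, 0.0383],
 [-0.0335, 0.1292, -0.0048],
 [0.0383, -0.0048, 0.1483]].

Step 3 — form the quadratic (x - mu)^T · Sigma^{-1} · (x - mu):
  Sigma^{-1} · (x - mu) = (-0.0431, -0.1196, -0.2919).
  (x - mu)^T · [Sigma^{-1} · (x - mu)] = (0)·(-0.0431) + (-1)·(-0.1196) + (-2)·(-0.2919) = 0.7033.

Step 4 — take square root: d = √(0.7033) ≈ 0.8387.

d(x, mu) = √(0.7033) ≈ 0.8387


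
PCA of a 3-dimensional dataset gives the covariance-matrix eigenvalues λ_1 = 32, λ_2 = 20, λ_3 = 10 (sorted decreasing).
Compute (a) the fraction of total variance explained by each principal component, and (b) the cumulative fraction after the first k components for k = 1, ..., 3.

Step 1 — total variance = trace(Sigma) = Σ λ_i = 32 + 20 + 10 = 62.

Step 2 — fraction explained by component i = λ_i / Σ λ:
  PC1: 32/62 = 0.5161
  PC2: 20/62 = 0.3226
  PC3: 10/62 = 0.1613

Step 3 — cumulative fraction after k components = (λ_1 + ... + λ_k) / Σ λ:
  k = 1: 32/62 = 0.5161
  k = 2: (32 + 20)/62 = 52/62 = 0.8387
  k = 3: (32 + 20 + 10)/62 = 62/62 = 1

Summary (fraction, with percent):

explained: PC1 0.5161 (51.61%), PC2 0.3226 (32.26%), PC3 0.1613 (16.13%);  cumulative: 0.5161, 0.8387, 1


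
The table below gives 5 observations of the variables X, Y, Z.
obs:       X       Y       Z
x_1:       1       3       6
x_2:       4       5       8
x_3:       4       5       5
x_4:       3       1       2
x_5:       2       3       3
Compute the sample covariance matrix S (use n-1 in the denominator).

Step 1 — column means:
  mean(X) = (1 + 4 + 4 + 3 + 2) / 5 = 14/5 = 2.8
  mean(Y) = (3 + 5 + 5 + 1 + 3) / 5 = 17/5 = 3.4
  mean(Z) = (6 + 8 + 5 + 2 + 3) / 5 = 24/5 = 4.8

Step 2 — sample covariance S[i,j] = (1/(n-1)) · Σ_k (x_{k,i} - mean_i) · (x_{k,j} - mean_j), with n-1 = 4.
  S[X,X] = ((-1.8)·(-1.8) + (1.2)·(1.2) + (1.2)·(1.2) + (0.2)·(0.2) + (-0.8)·(-0.8)) / 4 = 6.8/4 = 1.7
  S[X,Y] = ((-1.8)·(-0.4) + (1.2)·(1.6) + (1.2)·(1.6) + (0.2)·(-2.4) + (-0.8)·(-0.4)) / 4 = 4.4/4 = 1.1
  S[X,Z] = ((-1.8)·(1.2) + (1.2)·(3.2) + (1.2)·(0.2) + (0.2)·(-2.8) + (-0.8)·(-1.8)) / 4 = 2.8/4 = 0.7
  S[Y,Y] = ((-0.4)·(-0.4) + (1.6)·(1.6) + (1.6)·(1.6) + (-2.4)·(-2.4) + (-0.4)·(-0.4)) / 4 = 11.2/4 = 2.8
  S[Y,Z] = ((-0.4)·(1.2) + (1.6)·(3.2) + (1.6)·(0.2) + (-2.4)·(-2.8) + (-0.4)·(-1.8)) / 4 = 12.4/4 = 3.1
  S[Z,Z] = ((1.2)·(1.2) + (3.2)·(3.2) + (0.2)·(0.2) + (-2.8)·(-2.8) + (-1.8)·(-1.8)) / 4 = 22.8/4 = 5.7

S is symmetric (S[j,i] = S[i,j]). Assembling:

S = [[1.7, 1.1, 0.7],
 [1.1, 2.8, 3.1],
 [0.7, 3.1, 5.7]]


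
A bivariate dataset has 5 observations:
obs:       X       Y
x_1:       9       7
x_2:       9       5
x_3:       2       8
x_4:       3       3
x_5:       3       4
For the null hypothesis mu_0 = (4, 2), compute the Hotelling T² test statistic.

Step 1 — sample mean vector:
  mean(X) = (9 + 9 + 2 + 3 + 3) / 5 = 26/5 = 5.2
  mean(Y) = (7 + 5 + 8 + 3 + 4) / 5 = 27/5 = 5.4
  x̄ = (5.2, 5.4),  deviation x̄ - mu_0 = (5.2, 5.4) - (4, 2) = (1.2, 3.4).

Step 2 — sample covariance matrix, S[i,j] = (1/(n-1)) · Σ_k (x_{k,i} - mean_i) · (x_{k,j} - mean_j), divisor n-1 = 4:
  S[X,X] = ((3.8)·(3.8) + (3.8)·(3.8) + (-3.2)·(-3.2) + (-2.2)·(-2.2) + (-2.2)·(-2.2)) / 4 = 48.8/4 = 12.2
  S[X,Y] = ((3.8)·(1.6) + (3.8)·(-0.4) + (-3.2)·(2.6) + (-2.2)·(-2.4) + (-2.2)·(-1.4)) / 4 = 4.6/4 = 1.15
  S[Y,Y] = ((1.6)·(1.6) + (-0.4)·(-0.4) + (2.6)·(2.6) + (-2.4)·(-2.4) + (-1.4)·(-1.4)) / 4 = 17.2/4 = 4.3
  S = [[12.2, 1.15],
 [1.15, 4.3]].

Step 3 — invert S. det(S) = 12.2·4.3 - (1.15)² = 51.1375.
  S^{-1} = (1/det) · [[d, -b], [-b, a]] = [[0.0841, -0.0225],
 [-0.0225, 0.2386]].

Step 4 — quadratic form (x̄ - mu_0)^T · S^{-1} · (x̄ - mu_0):
  S^{-1} · (x̄ - mu_0) = (0.0244, 0.7842),
  (x̄ - mu_0)^T · [...] = (1.2)·(0.0244) + (3.4)·(0.7842) = 2.6955.

Step 5 — scale by n: T² = 5 · 2.6955 = 13.4774.

T² ≈ 13.4774


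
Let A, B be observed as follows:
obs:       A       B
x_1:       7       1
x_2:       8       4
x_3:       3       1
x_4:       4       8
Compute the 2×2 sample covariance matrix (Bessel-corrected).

Step 1 — column means:
  mean(A) = (7 + 8 + 3 + 4) / 4 = 22/4 = 5.5
  mean(B) = (1 + 4 + 1 + 8) / 4 = 14/4 = 3.5

Step 2 — sample covariance S[i,j] = (1/(n-1)) · Σ_k (x_{k,i} - mean_i) · (x_{k,j} - mean_j), with n-1 = 3.
  S[A,A] = ((1.5)·(1.5) + (2.5)·(2.5) + (-2.5)·(-2.5) + (-1.5)·(-1.5)) / 3 = 17/3 = 5.6667
  S[A,B] = ((1.5)·(-2.5) + (2.5)·(0.5) + (-2.5)·(-2.5) + (-1.5)·(4.5)) / 3 = -3/3 = -1
  S[B,B] = ((-2.5)·(-2.5) + (0.5)·(0.5) + (-2.5)·(-2.5) + (4.5)·(4.5)) / 3 = 33/3 = 11

S is symmetric (S[j,i] = S[i,j]). Assembling:

S = [[5.6667, -1],
 [-1, 11]]


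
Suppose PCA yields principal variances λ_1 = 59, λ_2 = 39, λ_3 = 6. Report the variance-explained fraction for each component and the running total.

Step 1 — total variance = trace(Sigma) = Σ λ_i = 59 + 39 + 6 = 104.

Step 2 — fraction explained by component i = λ_i / Σ λ:
  PC1: 59/104 = 0.5673
  PC2: 39/104 = 0.375
  PC3: 6/104 = 0.0577

Step 3 — cumulative fraction after k components = (λ_1 + ... + λ_k) / Σ λ:
  k = 1: 59/104 = 0.5673
  k = 2: (59 + 39)/104 = 98/104 = 0.9423
  k = 3: (59 + 39 + 6)/104 = 104/104 = 1

Summary (fraction, with percent):

explained: PC1 0.5673 (56.73%), PC2 0.375 (37.5%), PC3 0.0577 (5.77%);  cumulative: 0.5673, 0.9423, 1


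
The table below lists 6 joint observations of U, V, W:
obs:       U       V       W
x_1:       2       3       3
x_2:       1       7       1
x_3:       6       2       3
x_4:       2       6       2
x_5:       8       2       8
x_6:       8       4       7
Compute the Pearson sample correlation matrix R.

Step 1 — column means:
  mean(U) = (2 + 1 + 6 + 2 + 8 + 8) / 6 = 27/6 = 4.5
  mean(V) = (3 + 7 + 2 + 6 + 2 + 4) / 6 = 24/6 = 4
  mean(W) = (3 + 1 + 3 + 2 + 8 + 7) / 6 = 24/6 = 4

Step 2 — sample variances and covariances s[i,j] = (1/(n-1)) · Σ_k (x_{k,i} - mean_i) · (x_{k,j} - mean_j), with n-1 = 5:
  s[U,U] = ((-2.5)·(-2.5) + (-3.5)·(-3.5) + (1.5)·(1.5) + (-2.5)·(-2.5) + (3.5)·(3.5) + (3.5)·(3.5)) / 5 = 51.5/5 = 10.3
  s[U,V] = ((-2.5)·(-1) + (-3.5)·(3) + (1.5)·(-2) + (-2.5)·(2) + (3.5)·(-2) + (3.5)·(0)) / 5 = -23/5 = -4.6
  s[U,W] = ((-2.5)·(-1) + (-3.5)·(-3) + (1.5)·(-1) + (-2.5)·(-2) + (3.5)·(4) + (3.5)·(3)) / 5 = 41/5 = 8.2
  s[V,V] = ((-1)·(-1) + (3)·(3) + (-2)·(-2) + (2)·(2) + (-2)·(-2) + (0)·(0)) / 5 = 22/5 = 4.4
  s[V,W] = ((-1)·(-1) + (3)·(-3) + (-2)·(-1) + (2)·(-2) + (-2)·(4) + (0)·(3)) / 5 = -18/5 = -3.6
  s[W,W] = ((-1)·(-1) + (-3)·(-3) + (-1)·(-1) + (-2)·(-2) + (4)·(4) + (3)·(3)) / 5 = 40/5 = 8
  Sample standard deviations s_i = √(s[i,i]):
  s(U) = √(10.3) = 3.2094
  s(V) = √(4.4) = 2.0976
  s(W) = √(8) = 2.8284

Step 3 — r_{ij} = s_{ij} / (s_i · s_j):
  r[U,U] = 1 (diagonal).
  r[U,V] = -4.6 / (3.2094 · 2.0976) = -4.6 / 6.732 = -0.6833
  r[U,W] = 8.2 / (3.2094 · 2.8284) = 8.2 / 9.0774 = 0.9033
  r[V,V] = 1 (diagonal).
  r[V,W] = -3.6 / (2.0976 · 2.8284) = -3.6 / 5.933 = -0.6068
  r[W,W] = 1 (diagonal).

R is symmetric with unit diagonal. Assembling:

R = [[1, -0.6833, 0.9033],
 [-0.6833, 1, -0.6068],
 [0.9033, -0.6068, 1]]


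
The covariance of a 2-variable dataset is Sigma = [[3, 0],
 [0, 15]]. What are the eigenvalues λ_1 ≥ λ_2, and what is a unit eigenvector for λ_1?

Step 1 — characteristic polynomial of 2×2 Sigma:
  det(Sigma - λI) = λ² - trace · λ + det = 0.
  trace = 3 + 15 = 18, det = 3·15 - (0)² = 45.
Step 2 — discriminant:
  Δ = trace² - 4·det = 324 - 180 = 144.
Step 3 — eigenvalues:
  λ = (trace ± √Δ)/2 = (18 ± 12)/2,
  λ_1 = 15,  λ_2 = 3.

Step 4 — unit eigenvector for λ_1: Sigma is diagonal, so its eigenvectors are the coordinate axes. λ_1 = 15 is the diagonal entry on the second coordinate axis, hence
  v_1 = (0, 1) (||v_1|| = 1).

λ_1 = 15,  λ_2 = 3;  v_1 ≈ (0, 1)


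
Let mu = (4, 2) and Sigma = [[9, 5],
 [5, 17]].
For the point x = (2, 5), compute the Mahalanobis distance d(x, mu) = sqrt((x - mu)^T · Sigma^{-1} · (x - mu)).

Step 1 — centre the observation: (x - mu) = (-2, 3).

Step 2 — invert Sigma. det(Sigma) = 9·17 - (5)² = 128.
  Sigma^{-1} = (1/det) · [[d, -b], [-b, a]] = [[0.1328, -0.0391],
 [-0.0391, 0.0703]].

Step 3 — form the quadratic (x - mu)^T · Sigma^{-1} · (x - mu):
  Sigma^{-1} · (x - mu) = (-0.3828, 0.2891).
  (x - mu)^T · [Sigma^{-1} · (x - mu)] = (-2)·(-0.3828) + (3)·(0.2891) = 1.6328.

Step 4 — take square root: d = √(1.6328) ≈ 1.2778.

d(x, mu) = √(1.6328) ≈ 1.2778


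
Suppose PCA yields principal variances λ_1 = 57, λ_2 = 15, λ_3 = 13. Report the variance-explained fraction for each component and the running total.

Step 1 — total variance = trace(Sigma) = Σ λ_i = 57 + 15 + 13 = 85.

Step 2 — fraction explained by component i = λ_i / Σ λ:
  PC1: 57/85 = 0.6706
  PC2: 15/85 = 0.1765
  PC3: 13/85 = 0.1529

Step 3 — cumulative fraction after k components = (λ_1 + ... + λ_k) / Σ λ:
  k = 1: 57/85 = 0.6706
  k = 2: (57 + 15)/85 = 72/85 = 0.8471
  k = 3: (57 + 15 + 13)/85 = 85/85 = 1

Summary (fraction, with percent):

explained: PC1 0.6706 (67.06%), PC2 0.1765 (17.65%), PC3 0.1529 (15.29%);  cumulative: 0.6706, 0.8471, 1


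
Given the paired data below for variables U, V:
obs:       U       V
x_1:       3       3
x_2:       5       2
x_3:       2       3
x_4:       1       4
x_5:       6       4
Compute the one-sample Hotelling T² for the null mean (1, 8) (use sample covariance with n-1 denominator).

Step 1 — sample mean vector:
  mean(U) = (3 + 5 + 2 + 1 + 6) / 5 = 17/5 = 3.4
  mean(V) = (3 + 2 + 3 + 4 + 4) / 5 = 16/5 = 3.2
  x̄ = (3.4, 3.2),  deviation x̄ - mu_0 = (3.4, 3.2) - (1, 8) = (2.4, -4.8).

Step 2 — sample covariance matrix, S[i,j] = (1/(n-1)) · Σ_k (x_{k,i} - mean_i) · (x_{k,j} - mean_j), divisor n-1 = 4:
  S[U,U] = ((-0.4)·(-0.4) + (1.6)·(1.6) + (-1.4)·(-1.4) + (-2.4)·(-2.4) + (2.6)·(2.6)) / 4 = 17.2/4 = 4.3
  S[U,V] = ((-0.4)·(-0.2) + (1.6)·(-1.2) + (-1.4)·(-0.2) + (-2.4)·(0.8) + (2.6)·(0.8)) / 4 = -1.4/4 = -0.35
  S[V,V] = ((-0.2)·(-0.2) + (-1.2)·(-1.2) + (-0.2)·(-0.2) + (0.8)·(0.8) + (0.8)·(0.8)) / 4 = 2.8/4 = 0.7
  S = [[4.3, -0.35],
 [-0.35, 0.7]].

Step 3 — invert S. det(S) = 4.3·0.7 - (-0.35)² = 2.8875.
  S^{-1} = (1/det) · [[d, -b], [-b, a]] = [[0.2424, 0.1212],
 [0.1212, 1.4892]].

Step 4 — quadratic form (x̄ - mu_0)^T · S^{-1} · (x̄ - mu_0):
  S^{-1} · (x̄ - mu_0) = (0, -6.8571),
  (x̄ - mu_0)^T · [...] = (2.4)·(0) + (-4.8)·(-6.8571) = 32.9143.

Step 5 — scale by n: T² = 5 · 32.9143 = 164.5714.

T² ≈ 164.5714


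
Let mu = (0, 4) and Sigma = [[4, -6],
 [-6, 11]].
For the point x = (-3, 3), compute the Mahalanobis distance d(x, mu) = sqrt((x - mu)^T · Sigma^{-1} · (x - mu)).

Step 1 — centre the observation: (x - mu) = (-3, -1).

Step 2 — invert Sigma. det(Sigma) = 4·11 - (-6)² = 8.
  Sigma^{-1} = (1/det) · [[d, -b], [-b, a]] = [[1.375, 0.75],
 [0.75, 0.5]].

Step 3 — form the quadratic (x - mu)^T · Sigma^{-1} · (x - mu):
  Sigma^{-1} · (x - mu) = (-4.875, -2.75).
  (x - mu)^T · [Sigma^{-1} · (x - mu)] = (-3)·(-4.875) + (-1)·(-2.75) = 17.375.

Step 4 — take square root: d = √(17.375) ≈ 4.1683.

d(x, mu) = √(17.375) ≈ 4.1683


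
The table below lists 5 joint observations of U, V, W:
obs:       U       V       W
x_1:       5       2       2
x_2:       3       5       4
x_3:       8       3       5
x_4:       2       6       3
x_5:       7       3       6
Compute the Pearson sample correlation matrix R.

Step 1 — column means:
  mean(U) = (5 + 3 + 8 + 2 + 7) / 5 = 25/5 = 5
  mean(V) = (2 + 5 + 3 + 6 + 3) / 5 = 19/5 = 3.8
  mean(W) = (2 + 4 + 5 + 3 + 6) / 5 = 20/5 = 4

Step 2 — sample variances and covariances s[i,j] = (1/(n-1)) · Σ_k (x_{k,i} - mean_i) · (x_{k,j} - mean_j), with n-1 = 4:
  s[U,U] = ((0)·(0) + (-2)·(-2) + (3)·(3) + (-3)·(-3) + (2)·(2)) / 4 = 26/4 = 6.5
  s[U,V] = ((0)·(-1.8) + (-2)·(1.2) + (3)·(-0.8) + (-3)·(2.2) + (2)·(-0.8)) / 4 = -13/4 = -3.25
  s[U,W] = ((0)·(-2) + (-2)·(0) + (3)·(1) + (-3)·(-1) + (2)·(2)) / 4 = 10/4 = 2.5
  s[V,V] = ((-1.8)·(-1.8) + (1.2)·(1.2) + (-0.8)·(-0.8) + (2.2)·(2.2) + (-0.8)·(-0.8)) / 4 = 10.8/4 = 2.7
  s[V,W] = ((-1.8)·(-2) + (1.2)·(0) + (-0.8)·(1) + (2.2)·(-1) + (-0.8)·(2)) / 4 = -1/4 = -0.25
  s[W,W] = ((-2)·(-2) + (0)·(0) + (1)·(1) + (-1)·(-1) + (2)·(2)) / 4 = 10/4 = 2.5
  Sample standard deviations s_i = √(s[i,i]):
  s(U) = √(6.5) = 2.5495
  s(V) = √(2.7) = 1.6432
  s(W) = √(2.5) = 1.5811

Step 3 — r_{ij} = s_{ij} / (s_i · s_j):
  r[U,U] = 1 (diagonal).
  r[U,V] = -3.25 / (2.5495 · 1.6432) = -3.25 / 4.1893 = -0.7758
  r[U,W] = 2.5 / (2.5495 · 1.5811) = 2.5 / 4.0311 = 0.6202
  r[V,V] = 1 (diagonal).
  r[V,W] = -0.25 / (1.6432 · 1.5811) = -0.25 / 2.5981 = -0.0962
  r[W,W] = 1 (diagonal).

R is symmetric with unit diagonal. Assembling:

R = [[1, -0.7758, 0.6202],
 [-0.7758, 1, -0.0962],
 [0.6202, -0.0962, 1]]


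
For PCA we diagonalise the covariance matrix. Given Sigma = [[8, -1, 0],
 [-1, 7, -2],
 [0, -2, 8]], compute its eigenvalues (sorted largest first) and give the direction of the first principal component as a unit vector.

Step 1 — characteristic polynomial p(λ) = det(λI - Sigma) = λ³ - tr·λ² + c_1·λ - det, where tr = trace, c_1 = sum of the principal 2×2 minors, det = det(Sigma):
  tr = 8 + 7 + 8 = 23,
  c_1 = (8·7 - (-1)²) + (8·8 - (0)²) + (7·8 - (-2)²) = 55 + 64 + 52 = 171,
  det = 8·(7·8 - (-2)²) - (-1)·((-1)·8 - (-2)·(0)) + (0)·((-1)·(-2) - 7·(0)) = 8·(52) - (-1)·(-8) + (0)·(2) = 408.
  So p(λ) = λ³ - 23λ² + 171λ - 408.
Step 2 — look for an integer root (rational root theorem: any rational root is an integer divisor of 408). Testing λ = 8:
  p(8) = 512 - 1472 + 1368 - 408 = 0  ✓
  Dividing out (λ - 8): p(λ) = (λ - 8)(λ² - 15λ + 51).
Step 3 — remaining eigenvalues from the quadratic λ² - 15λ + 51 = 0:
  Δ = 15² - 4·51 = 225 - 204 = 21,  λ = (15 ± √21)/2 = (15 ± 4.5826)/2 ≈ 9.7913 or 5.2087.
  Sorted: λ_1 = 9.7913,  λ_2 = 8,  λ_3 = 5.2087  (check: sum = 23 = tr ✓).

Step 4 — unit eigenvector for λ_1 ≈ 9.7913: v spans the null space of (Sigma - λ_1 I), whose rows are
  r_1 = (-1.7913, -1, 0),  r_2 = (-1, -2.7913, -2),  r_3 = (0, -2, -1.7913).
  v is orthogonal to every row, so take v ∝ r_1 × r_2 = ((-1)·(-2) - (0)·(-2.7913), (0)·(-1) - (-1.7913)·(-2), (-1.7913)·(-2.7913) - (-1)·(-1)) ≈ (2, -3.5826, 4).
  Let u = (2, -3.5826, 4).
  ||u|| = √((2)² + (-3.5826)² + (4)²) = √(32.8348) ≈ 5.7302,  v_1 = u/||u|| ≈ (0.349, -0.6252, 0.6981) (||v_1|| = 1).

λ_1 = 9.7913,  λ_2 = 8,  λ_3 = 5.2087;  v_1 ≈ (0.349, -0.6252, 0.6981)


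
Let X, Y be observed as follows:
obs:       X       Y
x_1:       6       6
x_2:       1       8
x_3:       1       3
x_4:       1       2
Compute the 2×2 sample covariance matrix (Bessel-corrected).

Step 1 — column means:
  mean(X) = (6 + 1 + 1 + 1) / 4 = 9/4 = 2.25
  mean(Y) = (6 + 8 + 3 + 2) / 4 = 19/4 = 4.75

Step 2 — sample covariance S[i,j] = (1/(n-1)) · Σ_k (x_{k,i} - mean_i) · (x_{k,j} - mean_j), with n-1 = 3.
  S[X,X] = ((3.75)·(3.75) + (-1.25)·(-1.25) + (-1.25)·(-1.25) + (-1.25)·(-1.25)) / 3 = 18.75/3 = 6.25
  S[X,Y] = ((3.75)·(1.25) + (-1.25)·(3.25) + (-1.25)·(-1.75) + (-1.25)·(-2.75)) / 3 = 6.25/3 = 2.0833
  S[Y,Y] = ((1.25)·(1.25) + (3.25)·(3.25) + (-1.75)·(-1.75) + (-2.75)·(-2.75)) / 3 = 22.75/3 = 7.5833

S is symmetric (S[j,i] = S[i,j]). Assembling:

S = [[6.25, 2.0833],
 [2.0833, 7.5833]]


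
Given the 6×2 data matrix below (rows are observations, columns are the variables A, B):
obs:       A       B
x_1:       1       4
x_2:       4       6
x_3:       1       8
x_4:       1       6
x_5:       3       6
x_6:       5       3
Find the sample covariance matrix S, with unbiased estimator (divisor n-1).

Step 1 — column means:
  mean(A) = (1 + 4 + 1 + 1 + 3 + 5) / 6 = 15/6 = 2.5
  mean(B) = (4 + 6 + 8 + 6 + 6 + 3) / 6 = 33/6 = 5.5

Step 2 — sample covariance S[i,j] = (1/(n-1)) · Σ_k (x_{k,i} - mean_i) · (x_{k,j} - mean_j), with n-1 = 5.
  S[A,A] = ((-1.5)·(-1.5) + (1.5)·(1.5) + (-1.5)·(-1.5) + (-1.5)·(-1.5) + (0.5)·(0.5) + (2.5)·(2.5)) / 5 = 15.5/5 = 3.1
  S[A,B] = ((-1.5)·(-1.5) + (1.5)·(0.5) + (-1.5)·(2.5) + (-1.5)·(0.5) + (0.5)·(0.5) + (2.5)·(-2.5)) / 5 = -7.5/5 = -1.5
  S[B,B] = ((-1.5)·(-1.5) + (0.5)·(0.5) + (2.5)·(2.5) + (0.5)·(0.5) + (0.5)·(0.5) + (-2.5)·(-2.5)) / 5 = 15.5/5 = 3.1

S is symmetric (S[j,i] = S[i,j]). Assembling:

S = [[3.1, -1.5],
 [-1.5, 3.1]]


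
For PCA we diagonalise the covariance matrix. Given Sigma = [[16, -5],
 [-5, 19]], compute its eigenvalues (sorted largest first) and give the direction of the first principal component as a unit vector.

Step 1 — characteristic polynomial of 2×2 Sigma:
  det(Sigma - λI) = λ² - trace · λ + det = 0.
  trace = 16 + 19 = 35, det = 16·19 - (-5)² = 279.
Step 2 — discriminant:
  Δ = trace² - 4·det = 1225 - 1116 = 109.
Step 3 — eigenvalues:
  λ = (trace ± √Δ)/2 = (35 ± 10.4403)/2,
  λ_1 = 22.7202,  λ_2 = 12.2798.

Step 4 — unit eigenvector for λ_1: solve (Sigma - λ_1 I)v = 0. First row:
  (16 - 22.7202)·v_x + (-5)·v_y = 0, i.e. (-6.7202)·v_x + (-5)·v_y = 0,
  so v ∝ (b, λ_1 - a) = (-5, 6.7202); multiply by -1 so the first entry is positive: u = (5, -6.7202).
  ||u|| = √((5)² + (-6.7202)²) = √(70.1605) ≈ 8.3762,
  v_1 = u/||u|| ≈ (0.5969, -0.8023) (||v_1|| = 1).

λ_1 = 22.7202,  λ_2 = 12.2798;  v_1 ≈ (0.5969, -0.8023)


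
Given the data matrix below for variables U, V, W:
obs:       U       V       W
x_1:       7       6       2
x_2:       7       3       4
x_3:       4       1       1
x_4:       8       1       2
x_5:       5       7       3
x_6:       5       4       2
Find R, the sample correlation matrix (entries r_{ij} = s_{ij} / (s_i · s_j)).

Step 1 — column means:
  mean(U) = (7 + 7 + 4 + 8 + 5 + 5) / 6 = 36/6 = 6
  mean(V) = (6 + 3 + 1 + 1 + 7 + 4) / 6 = 22/6 = 3.6667
  mean(W) = (2 + 4 + 1 + 2 + 3 + 2) / 6 = 14/6 = 2.3333

Step 2 — sample variances and covariances s[i,j] = (1/(n-1)) · Σ_k (x_{k,i} - mean_i) · (x_{k,j} - mean_j), with n-1 = 5:
  s[U,U] = ((1)·(1) + (1)·(1) + (-2)·(-2) + (2)·(2) + (-1)·(-1) + (-1)·(-1)) / 5 = 12/5 = 2.4
  s[U,V] = ((1)·(2.3333) + (1)·(-0.6667) + (-2)·(-2.6667) + (2)·(-2.6667) + (-1)·(3.3333) + (-1)·(0.3333)) / 5 = -2/5 = -0.4
  s[U,W] = ((1)·(-0.3333) + (1)·(1.6667) + (-2)·(-1.3333) + (2)·(-0.3333) + (-1)·(0.6667) + (-1)·(-0.3333)) / 5 = 3/5 = 0.6
  s[V,V] = ((2.3333)·(2.3333) + (-0.6667)·(-0.6667) + (-2.6667)·(-2.6667) + (-2.6667)·(-2.6667) + (3.3333)·(3.3333) + (0.3333)·(0.3333)) / 5 = 31.3333/5 = 6.2667
  s[V,W] = ((2.3333)·(-0.3333) + (-0.6667)·(1.6667) + (-2.6667)·(-1.3333) + (-2.6667)·(-0.3333) + (3.3333)·(0.6667) + (0.3333)·(-0.3333)) / 5 = 4.6667/5 = 0.9333
  s[W,W] = ((-0.3333)·(-0.3333) + (1.6667)·(1.6667) + (-1.3333)·(-1.3333) + (-0.3333)·(-0.3333) + (0.6667)·(0.6667) + (-0.3333)·(-0.3333)) / 5 = 5.3333/5 = 1.0667
  Sample standard deviations s_i = √(s[i,i]):
  s(U) = √(2.4) = 1.5492
  s(V) = √(6.2667) = 2.5033
  s(W) = √(1.0667) = 1.0328

Step 3 — r_{ij} = s_{ij} / (s_i · s_j):
  r[U,U] = 1 (diagonal).
  r[U,V] = -0.4 / (1.5492 · 2.5033) = -0.4 / 3.8781 = -0.1031
  r[U,W] = 0.6 / (1.5492 · 1.0328) = 0.6 / 1.6 = 0.375
  r[V,V] = 1 (diagonal).
  r[V,W] = 0.9333 / (2.5033 · 1.0328) = 0.9333 / 2.5854 = 0.361
  r[W,W] = 1 (diagonal).

R is symmetric with unit diagonal. Assembling:

R = [[1, -0.1031, 0.375],
 [-0.1031, 1, 0.361],
 [0.375, 0.361, 1]]


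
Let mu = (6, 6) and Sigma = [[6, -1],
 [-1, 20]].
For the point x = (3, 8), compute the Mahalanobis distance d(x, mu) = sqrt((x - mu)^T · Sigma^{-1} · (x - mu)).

Step 1 — centre the observation: (x - mu) = (-3, 2).

Step 2 — invert Sigma. det(Sigma) = 6·20 - (-1)² = 119.
  Sigma^{-1} = (1/det) · [[d, -b], [-b, a]] = [[0.1681, 0.0084],
 [0.0084, 0.0504]].

Step 3 — form the quadratic (x - mu)^T · Sigma^{-1} · (x - mu):
  Sigma^{-1} · (x - mu) = (-0.4874, 0.0756).
  (x - mu)^T · [Sigma^{-1} · (x - mu)] = (-3)·(-0.4874) + (2)·(0.0756) = 1.6134.

Step 4 — take square root: d = √(1.6134) ≈ 1.2702.

d(x, mu) = √(1.6134) ≈ 1.2702


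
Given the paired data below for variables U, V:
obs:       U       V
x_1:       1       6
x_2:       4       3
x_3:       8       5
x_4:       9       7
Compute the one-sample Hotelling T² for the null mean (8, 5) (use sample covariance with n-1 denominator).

Step 1 — sample mean vector:
  mean(U) = (1 + 4 + 8 + 9) / 4 = 22/4 = 5.5
  mean(V) = (6 + 3 + 5 + 7) / 4 = 21/4 = 5.25
  x̄ = (5.5, 5.25),  deviation x̄ - mu_0 = (5.5, 5.25) - (8, 5) = (-2.5, 0.25).

Step 2 — sample covariance matrix, S[i,j] = (1/(n-1)) · Σ_k (x_{k,i} - mean_i) · (x_{k,j} - mean_j), divisor n-1 = 3:
  S[U,U] = ((-4.5)·(-4.5) + (-1.5)·(-1.5) + (2.5)·(2.5) + (3.5)·(3.5)) / 3 = 41/3 = 13.6667
  S[U,V] = ((-4.5)·(0.75) + (-1.5)·(-2.25) + (2.5)·(-0.25) + (3.5)·(1.75)) / 3 = 5.5/3 = 1.8333
  S[V,V] = ((0.75)·(0.75) + (-2.25)·(-2.25) + (-0.25)·(-0.25) + (1.75)·(1.75)) / 3 = 8.75/3 = 2.9167
  S = [[13.6667, 1.8333],
 [1.8333, 2.9167]].

Step 3 — invert S. det(S) = 13.6667·2.9167 - (1.8333)² = 36.5.
  S^{-1} = (1/det) · [[d, -b], [-b, a]] = [[0.0799, -0.0502],
 [-0.0502, 0.3744]].

Step 4 — quadratic form (x̄ - mu_0)^T · S^{-1} · (x̄ - mu_0):
  S^{-1} · (x̄ - mu_0) = (-0.2123, 0.2192),
  (x̄ - mu_0)^T · [...] = (-2.5)·(-0.2123) + (0.25)·(0.2192) = 0.5856.

Step 5 — scale by n: T² = 4 · 0.5856 = 2.3425.

T² ≈ 2.3425


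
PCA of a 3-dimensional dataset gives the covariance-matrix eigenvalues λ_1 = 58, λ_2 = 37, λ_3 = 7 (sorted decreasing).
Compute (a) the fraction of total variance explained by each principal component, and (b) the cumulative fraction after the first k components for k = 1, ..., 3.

Step 1 — total variance = trace(Sigma) = Σ λ_i = 58 + 37 + 7 = 102.

Step 2 — fraction explained by component i = λ_i / Σ λ:
  PC1: 58/102 = 0.5686
  PC2: 37/102 = 0.3627
  PC3: 7/102 = 0.0686

Step 3 — cumulative fraction after k components = (λ_1 + ... + λ_k) / Σ λ:
  k = 1: 58/102 = 0.5686
  k = 2: (58 + 37)/102 = 95/102 = 0.9314
  k = 3: (58 + 37 + 7)/102 = 102/102 = 1

Summary (fraction, with percent):

explained: PC1 0.5686 (56.86%), PC2 0.3627 (36.27%), PC3 0.0686 (6.86%);  cumulative: 0.5686, 0.9314, 1


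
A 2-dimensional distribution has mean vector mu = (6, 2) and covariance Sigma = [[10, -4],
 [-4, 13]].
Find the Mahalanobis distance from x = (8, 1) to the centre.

Step 1 — centre the observation: (x - mu) = (2, -1).

Step 2 — invert Sigma. det(Sigma) = 10·13 - (-4)² = 114.
  Sigma^{-1} = (1/det) · [[d, -b], [-b, a]] = [[0.114, 0.0351],
 [0.0351, 0.0877]].

Step 3 — form the quadratic (x - mu)^T · Sigma^{-1} · (x - mu):
  Sigma^{-1} · (x - mu) = (0.193, -0.0175).
  (x - mu)^T · [Sigma^{-1} · (x - mu)] = (2)·(0.193) + (-1)·(-0.0175) = 0.4035.

Step 4 — take square root: d = √(0.4035) ≈ 0.6352.

d(x, mu) = √(0.4035) ≈ 0.6352


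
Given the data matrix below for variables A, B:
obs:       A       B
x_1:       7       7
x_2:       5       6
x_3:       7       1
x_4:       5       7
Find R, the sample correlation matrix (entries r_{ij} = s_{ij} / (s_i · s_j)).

Step 1 — column means:
  mean(A) = (7 + 5 + 7 + 5) / 4 = 24/4 = 6
  mean(B) = (7 + 6 + 1 + 7) / 4 = 21/4 = 5.25

Step 2 — sample variances and covariances s[i,j] = (1/(n-1)) · Σ_k (x_{k,i} - mean_i) · (x_{k,j} - mean_j), with n-1 = 3:
  s[A,A] = ((1)·(1) + (-1)·(-1) + (1)·(1) + (-1)·(-1)) / 3 = 4/3 = 1.3333
  s[A,B] = ((1)·(1.75) + (-1)·(0.75) + (1)·(-4.25) + (-1)·(1.75)) / 3 = -5/3 = -1.6667
  s[B,B] = ((1.75)·(1.75) + (0.75)·(0.75) + (-4.25)·(-4.25) + (1.75)·(1.75)) / 3 = 24.75/3 = 8.25
  Sample standard deviations s_i = √(s[i,i]):
  s(A) = √(1.3333) = 1.1547
  s(B) = √(8.25) = 2.8723

Step 3 — r_{ij} = s_{ij} / (s_i · s_j):
  r[A,A] = 1 (diagonal).
  r[A,B] = -1.6667 / (1.1547 · 2.8723) = -1.6667 / 3.3166 = -0.5025
  r[B,B] = 1 (diagonal).

R is symmetric with unit diagonal. Assembling:

R = [[1, -0.5025],
 [-0.5025, 1]]
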